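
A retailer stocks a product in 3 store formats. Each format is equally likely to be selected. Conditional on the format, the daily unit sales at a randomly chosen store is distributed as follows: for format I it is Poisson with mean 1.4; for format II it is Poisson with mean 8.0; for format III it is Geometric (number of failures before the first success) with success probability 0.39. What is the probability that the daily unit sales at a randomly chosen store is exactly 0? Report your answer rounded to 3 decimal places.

Conditional on each format, P(X = 0): I: 0.246597; II: 0.000335463; III: 0.39.
By total probability, P(X = 0) = 0.333333·0.246597 + 0.333333·0.000335463 + 0.333333·0.39 = 0.212311.

0.212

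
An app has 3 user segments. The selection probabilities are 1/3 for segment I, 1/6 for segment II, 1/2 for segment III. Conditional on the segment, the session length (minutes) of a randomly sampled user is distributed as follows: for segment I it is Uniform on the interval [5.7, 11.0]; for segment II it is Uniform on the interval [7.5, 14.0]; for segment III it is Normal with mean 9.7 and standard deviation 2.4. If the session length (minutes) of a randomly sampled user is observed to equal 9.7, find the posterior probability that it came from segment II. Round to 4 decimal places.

0.1494

Likelihoods f(9.7 | ·): I: 0.188679; II: 0.153846; III: 0.166226.
Posterior ∝ prior × likelihood. Numerator for II: 0.166667·0.153846 = 0.025641.
Normalizing constant: 0.333333·0.188679 + 0.166667·0.153846 + 0.5·0.166226 = 0.171647.
P(II | observation) = 0.025641 / 0.171647 = 0.149382.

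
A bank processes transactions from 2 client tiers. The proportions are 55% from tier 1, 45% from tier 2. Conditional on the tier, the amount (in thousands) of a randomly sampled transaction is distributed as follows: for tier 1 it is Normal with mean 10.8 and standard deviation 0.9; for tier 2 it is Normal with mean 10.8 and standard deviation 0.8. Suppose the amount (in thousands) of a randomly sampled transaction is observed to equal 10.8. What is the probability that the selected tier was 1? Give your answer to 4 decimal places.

Likelihoods f(10.8 | ·): 1: 0.443269; 2: 0.498678.
Posterior ∝ prior × likelihood. Numerator for 1: 0.55·0.443269 = 0.243798.
Normalizing constant: 0.55·0.443269 + 0.45·0.498678 = 0.468203.
P(1 | observation) = 0.243798 / 0.468203 = 0.52071.

0.5207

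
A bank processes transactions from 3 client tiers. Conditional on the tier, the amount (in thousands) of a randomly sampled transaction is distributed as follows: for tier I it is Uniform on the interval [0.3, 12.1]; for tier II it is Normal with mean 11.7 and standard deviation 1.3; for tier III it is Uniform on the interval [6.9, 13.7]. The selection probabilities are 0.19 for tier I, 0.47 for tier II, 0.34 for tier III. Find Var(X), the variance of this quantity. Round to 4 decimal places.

8.4095

Per component, I: μ=6.2, E[X²]=50.0433; II: μ=11.7, E[X²]=138.58; III: μ=10.3, E[X²]=109.943.
E[X] = 0.19·6.2 + 0.47·11.7 + 0.34·10.3 = 10.179.
E[X²] = 0.19·50.0433 + 0.47·138.58 + 0.34·109.943 = 112.022.
Var(X) = E[X²] − (E[X])² = 112.022 − 103.612 = 8.40953.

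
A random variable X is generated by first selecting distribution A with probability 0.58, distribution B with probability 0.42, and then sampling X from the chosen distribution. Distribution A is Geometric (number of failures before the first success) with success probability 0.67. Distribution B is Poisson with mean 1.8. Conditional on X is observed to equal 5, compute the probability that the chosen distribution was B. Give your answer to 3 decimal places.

Likelihoods P(X=5 | ·): A: 0.00262207; B: 0.0260286.
Posterior ∝ prior × likelihood. Numerator for B: 0.42·0.0260286 = 0.010932.
Normalizing constant: 0.58·0.00262207 + 0.42·0.0260286 = 0.0124528.
P(B | observation) = 0.010932 / 0.0124528 = 0.877875.

0.878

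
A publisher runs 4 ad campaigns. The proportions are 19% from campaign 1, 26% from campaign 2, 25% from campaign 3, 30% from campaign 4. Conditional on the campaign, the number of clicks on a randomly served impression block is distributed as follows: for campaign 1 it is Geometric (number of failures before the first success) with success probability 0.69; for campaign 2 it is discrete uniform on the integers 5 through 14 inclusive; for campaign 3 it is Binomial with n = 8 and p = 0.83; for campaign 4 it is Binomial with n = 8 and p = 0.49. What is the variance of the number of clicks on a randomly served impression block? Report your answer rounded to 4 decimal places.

Per component, 1: μ=0.449275, E[X²]=0.852972; 2: μ=9.5, E[X²]=98.5; 3: μ=6.64, E[X²]=45.2184; 4: μ=3.92, E[X²]=17.3656.
E[X] = 0.19·0.449275 + 0.26·9.5 + 0.25·6.64 + 0.3·3.92 = 5.39136.
E[X²] = 0.19·0.852972 + 0.26·98.5 + 0.25·45.2184 + 0.3·17.3656 = 42.2863.
Var(X) = E[X²] − (E[X])² = 42.2863 − 29.0668 = 13.2196.

13.2196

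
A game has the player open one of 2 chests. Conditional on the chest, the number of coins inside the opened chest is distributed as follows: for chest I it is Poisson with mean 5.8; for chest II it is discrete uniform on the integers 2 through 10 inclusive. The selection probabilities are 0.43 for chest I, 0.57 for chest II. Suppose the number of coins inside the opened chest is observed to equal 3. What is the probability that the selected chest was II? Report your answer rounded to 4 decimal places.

0.5994

Likelihoods P(X=3 | ·): I: 0.098452; II: 0.111111.
Posterior ∝ prior × likelihood. Numerator for II: 0.57·0.111111 = 0.0633333.
Normalizing constant: 0.43·0.098452 + 0.57·0.111111 = 0.105668.
P(II | observation) = 0.0633333 / 0.105668 = 0.599363.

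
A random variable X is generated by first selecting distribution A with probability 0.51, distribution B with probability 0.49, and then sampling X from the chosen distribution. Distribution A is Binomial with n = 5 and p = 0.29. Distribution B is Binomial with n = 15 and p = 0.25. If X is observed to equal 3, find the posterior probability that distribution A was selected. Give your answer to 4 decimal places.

0.3623

Likelihoods P(X=3 | ·): A: 0.122945; B: 0.225199.
Posterior ∝ prior × likelihood. Numerator for A: 0.51·0.122945 = 0.0627019.
Normalizing constant: 0.51·0.122945 + 0.49·0.225199 = 0.173049.
P(A | observation) = 0.0627019 / 0.173049 = 0.362335.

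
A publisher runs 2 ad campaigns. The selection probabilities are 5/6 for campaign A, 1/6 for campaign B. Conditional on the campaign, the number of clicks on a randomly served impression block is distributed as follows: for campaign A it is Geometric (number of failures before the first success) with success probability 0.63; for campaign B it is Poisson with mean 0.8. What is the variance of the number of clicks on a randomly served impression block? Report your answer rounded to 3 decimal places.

0.916

Per component, A: μ=0.587302, E[X²]=1.27715; B: μ=0.8, E[X²]=1.44.
E[X] = 0.833333·0.587302 + 0.166667·0.8 = 0.622751.
E[X²] = 0.833333·1.27715 + 0.166667·1.44 = 1.30429.
Var(X) = E[X²] − (E[X])² = 1.30429 − 0.387819 = 0.916471.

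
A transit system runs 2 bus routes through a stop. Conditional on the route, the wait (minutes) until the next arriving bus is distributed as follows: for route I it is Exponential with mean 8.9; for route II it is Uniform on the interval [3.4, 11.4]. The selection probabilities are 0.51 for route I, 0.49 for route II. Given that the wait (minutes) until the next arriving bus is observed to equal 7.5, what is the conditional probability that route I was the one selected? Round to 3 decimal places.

0.287

Likelihoods f(7.5 | ·): I: 0.0483762; II: 0.125.
Posterior ∝ prior × likelihood. Numerator for I: 0.51·0.0483762 = 0.0246718.
Normalizing constant: 0.51·0.0483762 + 0.49·0.125 = 0.0859218.
P(I | observation) = 0.0246718 / 0.0859218 = 0.287143.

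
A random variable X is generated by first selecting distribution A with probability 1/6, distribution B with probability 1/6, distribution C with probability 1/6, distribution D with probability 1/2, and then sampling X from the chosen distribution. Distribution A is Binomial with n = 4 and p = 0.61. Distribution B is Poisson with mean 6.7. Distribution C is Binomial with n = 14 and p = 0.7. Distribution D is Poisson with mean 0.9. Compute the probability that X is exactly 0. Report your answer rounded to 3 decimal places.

Conditional on each component, P(X = 0): A: 0.0231344; B: 0.00123091; C: 4.78297e-08; D: 0.40657.
By total probability, P(X = 0) = 0.166667·0.0231344 + 0.166667·0.00123091 + 0.166667·4.78297e-08 + 0.5·0.40657 = 0.207346.

0.207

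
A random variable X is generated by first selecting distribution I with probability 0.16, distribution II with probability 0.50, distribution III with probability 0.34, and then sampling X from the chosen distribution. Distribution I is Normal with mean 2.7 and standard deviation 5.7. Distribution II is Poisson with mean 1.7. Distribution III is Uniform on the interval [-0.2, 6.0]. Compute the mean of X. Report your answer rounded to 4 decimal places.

2.2680

Component means — I: 2.7; II: 1.7; III: 2.9.
E[X] = 0.16·2.7 + 0.5·1.7 + 0.34·2.9 = 2.268.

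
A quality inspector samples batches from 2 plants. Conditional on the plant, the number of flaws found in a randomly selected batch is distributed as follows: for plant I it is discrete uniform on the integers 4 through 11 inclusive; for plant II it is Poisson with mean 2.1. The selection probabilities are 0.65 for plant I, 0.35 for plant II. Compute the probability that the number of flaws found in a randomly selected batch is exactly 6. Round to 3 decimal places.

0.086

Conditional on each plant, P(X = 6): I: 0.125; II: 0.014587.
By total probability, P(X = 6) = 0.65·0.125 + 0.35·0.014587 = 0.0863554.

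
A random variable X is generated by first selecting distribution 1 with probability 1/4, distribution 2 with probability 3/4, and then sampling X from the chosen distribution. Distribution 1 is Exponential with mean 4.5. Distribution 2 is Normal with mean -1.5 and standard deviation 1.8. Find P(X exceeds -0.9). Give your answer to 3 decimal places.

0.527

Conditional on each component, P(X > -0.9): 1: 1; 2: 0.369441.
By total probability, P(X > -0.9) = 0.25·1 + 0.75·0.369441 = 0.527081.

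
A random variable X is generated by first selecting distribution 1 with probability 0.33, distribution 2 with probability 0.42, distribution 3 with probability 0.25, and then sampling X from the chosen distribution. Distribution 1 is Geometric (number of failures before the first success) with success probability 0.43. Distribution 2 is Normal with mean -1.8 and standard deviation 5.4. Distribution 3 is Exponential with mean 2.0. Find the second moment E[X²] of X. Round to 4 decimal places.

17.2052

For each component E[X²] = Var + (mean)², giving 1: 4.83991; 2: 32.4; 3: 8.
Overall E[X²] = 0.33·4.83991 + 0.42·32.4 + 0.25·8 = 17.2052.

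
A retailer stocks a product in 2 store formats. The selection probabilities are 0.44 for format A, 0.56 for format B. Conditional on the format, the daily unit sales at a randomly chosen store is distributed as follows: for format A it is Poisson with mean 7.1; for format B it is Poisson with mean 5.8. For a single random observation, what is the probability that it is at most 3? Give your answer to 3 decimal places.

Conditional on each format, P(X ≤ 3): A: 0.0766991; B: 0.169963.
By total probability, P(X ≤ 3) = 0.44·0.0766991 + 0.56·0.169963 = 0.128927.

0.129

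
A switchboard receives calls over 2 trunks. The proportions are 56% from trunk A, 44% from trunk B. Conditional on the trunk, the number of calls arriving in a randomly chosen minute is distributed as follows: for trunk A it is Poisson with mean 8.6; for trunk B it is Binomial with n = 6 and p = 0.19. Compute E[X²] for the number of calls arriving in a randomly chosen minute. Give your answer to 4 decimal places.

For each component E[X²] = Var + (mean)², giving A: 82.56; B: 2.223.
Overall E[X²] = 0.56·82.56 + 0.44·2.223 = 47.2117.

47.2117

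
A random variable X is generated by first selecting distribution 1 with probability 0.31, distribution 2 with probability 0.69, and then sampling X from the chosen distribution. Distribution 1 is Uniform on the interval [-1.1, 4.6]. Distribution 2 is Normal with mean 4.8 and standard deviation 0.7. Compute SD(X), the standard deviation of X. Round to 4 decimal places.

1.7797

Per component, 1: μ=1.75, E[X²]=5.77; 2: μ=4.8, E[X²]=23.53.
E[X] = 0.31·1.75 + 0.69·4.8 = 3.8545.
E[X²] = 0.31·5.77 + 0.69·23.53 = 18.0244.
Var(X) = E[X²] − (E[X])² = 18.0244 − 14.8572 = 3.16723.
SD(X) = √3.16723 = 1.77967.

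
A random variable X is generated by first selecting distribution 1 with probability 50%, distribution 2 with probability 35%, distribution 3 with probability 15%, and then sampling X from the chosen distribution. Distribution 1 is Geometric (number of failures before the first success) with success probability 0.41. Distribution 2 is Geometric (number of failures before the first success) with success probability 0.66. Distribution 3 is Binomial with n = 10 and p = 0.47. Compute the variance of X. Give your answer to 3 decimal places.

4.268

Per component, 1: μ=1.43902, E[X²]=5.58061; 2: μ=0.515152, E[X²]=1.04591; 3: μ=4.7, E[X²]=24.581.
E[X] = 0.5·1.43902 + 0.35·0.515152 + 0.15·4.7 = 1.60482.
E[X²] = 0.5·5.58061 + 0.35·1.04591 + 0.15·24.581 = 6.84352.
Var(X) = E[X²] − (E[X])² = 6.84352 − 2.57543 = 4.26809.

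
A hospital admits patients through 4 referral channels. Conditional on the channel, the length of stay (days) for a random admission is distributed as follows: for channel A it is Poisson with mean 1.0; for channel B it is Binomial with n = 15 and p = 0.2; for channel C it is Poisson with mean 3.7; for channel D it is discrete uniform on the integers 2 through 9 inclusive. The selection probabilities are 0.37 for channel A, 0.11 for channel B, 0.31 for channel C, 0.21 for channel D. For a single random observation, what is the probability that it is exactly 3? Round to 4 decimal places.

Conditional on each channel, P(X = 3): A: 0.0613132; B: 0.250139; C: 0.20872; D: 0.125.
By total probability, P(X = 3) = 0.37·0.0613132 + 0.11·0.250139 + 0.31·0.20872 + 0.21·0.125 = 0.141154.

0.1412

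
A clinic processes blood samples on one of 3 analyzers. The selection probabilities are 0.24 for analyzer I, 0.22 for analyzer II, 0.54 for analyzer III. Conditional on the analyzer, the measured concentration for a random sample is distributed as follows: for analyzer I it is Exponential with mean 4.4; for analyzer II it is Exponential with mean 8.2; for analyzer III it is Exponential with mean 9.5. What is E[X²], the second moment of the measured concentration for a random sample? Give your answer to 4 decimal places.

136.3484

For each component E[X²] = Var + (mean)², giving I: 38.72; II: 134.48; III: 180.5.
Overall E[X²] = 0.24·38.72 + 0.22·134.48 + 0.54·180.5 = 136.348.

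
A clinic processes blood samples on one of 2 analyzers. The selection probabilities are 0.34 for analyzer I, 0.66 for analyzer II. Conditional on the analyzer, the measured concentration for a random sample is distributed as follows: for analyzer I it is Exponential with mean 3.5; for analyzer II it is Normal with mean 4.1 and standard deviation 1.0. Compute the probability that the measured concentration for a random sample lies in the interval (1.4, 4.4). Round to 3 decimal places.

Conditional on each analyzer, P(1.4 < X < 4.4): I: 0.385854; II: 0.614444.
By total probability, P(1.4 < X < 4.4) = 0.34·0.385854 + 0.66·0.614444 = 0.536724.

0.537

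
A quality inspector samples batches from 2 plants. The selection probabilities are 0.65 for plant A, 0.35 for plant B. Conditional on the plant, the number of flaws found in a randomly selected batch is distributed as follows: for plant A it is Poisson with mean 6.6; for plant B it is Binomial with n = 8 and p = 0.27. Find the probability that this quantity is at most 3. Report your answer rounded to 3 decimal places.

Conditional on each plant, P(X ≤ 3): A: 0.105151; B: 0.856677.
By total probability, P(X ≤ 3) = 0.65·0.105151 + 0.35·0.856677 = 0.368185.

0.368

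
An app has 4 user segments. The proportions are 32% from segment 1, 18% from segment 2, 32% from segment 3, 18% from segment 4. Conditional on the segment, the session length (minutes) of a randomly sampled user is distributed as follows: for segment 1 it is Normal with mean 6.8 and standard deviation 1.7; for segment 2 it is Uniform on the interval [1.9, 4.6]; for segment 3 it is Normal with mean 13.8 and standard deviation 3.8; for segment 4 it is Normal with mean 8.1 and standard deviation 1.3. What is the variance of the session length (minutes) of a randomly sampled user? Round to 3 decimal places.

Per component, 1: μ=6.8, E[X²]=49.13; 2: μ=3.25, E[X²]=11.17; 3: μ=13.8, E[X²]=204.88; 4: μ=8.1, E[X²]=67.3.
E[X] = 0.32·6.8 + 0.18·3.25 + 0.32·13.8 + 0.18·8.1 = 8.635.
E[X²] = 0.32·49.13 + 0.18·11.17 + 0.32·204.88 + 0.18·67.3 = 95.4078.
Var(X) = E[X²] − (E[X])² = 95.4078 − 74.5632 = 20.8446.

20.845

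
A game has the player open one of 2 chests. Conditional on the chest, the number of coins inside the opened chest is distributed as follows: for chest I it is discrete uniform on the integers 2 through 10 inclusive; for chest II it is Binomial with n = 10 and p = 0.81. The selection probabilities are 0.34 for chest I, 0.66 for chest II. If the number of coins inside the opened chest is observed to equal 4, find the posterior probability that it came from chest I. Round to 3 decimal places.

0.931

Likelihoods P(X=4 | ·): I: 0.111111; II: 0.00425286.
Posterior ∝ prior × likelihood. Numerator for I: 0.34·0.111111 = 0.0377778.
Normalizing constant: 0.34·0.111111 + 0.66·0.00425286 = 0.0405847.
P(I | observation) = 0.0377778 / 0.0405847 = 0.930839.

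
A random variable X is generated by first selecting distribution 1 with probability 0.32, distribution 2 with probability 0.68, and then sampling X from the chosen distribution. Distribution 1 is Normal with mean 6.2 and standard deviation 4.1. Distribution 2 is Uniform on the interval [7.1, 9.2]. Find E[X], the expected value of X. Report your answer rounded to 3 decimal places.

7.526

Component means — 1: 6.2; 2: 8.15.
E[X] = 0.32·6.2 + 0.68·8.15 = 7.526.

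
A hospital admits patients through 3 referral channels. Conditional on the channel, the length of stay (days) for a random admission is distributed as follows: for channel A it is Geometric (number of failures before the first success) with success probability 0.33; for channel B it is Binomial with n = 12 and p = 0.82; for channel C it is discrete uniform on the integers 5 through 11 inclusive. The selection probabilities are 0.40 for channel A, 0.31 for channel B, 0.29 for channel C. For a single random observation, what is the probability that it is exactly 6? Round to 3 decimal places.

Conditional on each channel, P(X = 6): A: 0.0298513; B: 0.00955411; C: 0.142857.
By total probability, P(X = 6) = 0.4·0.0298513 + 0.31·0.00955411 + 0.29·0.142857 = 0.0563309.

0.056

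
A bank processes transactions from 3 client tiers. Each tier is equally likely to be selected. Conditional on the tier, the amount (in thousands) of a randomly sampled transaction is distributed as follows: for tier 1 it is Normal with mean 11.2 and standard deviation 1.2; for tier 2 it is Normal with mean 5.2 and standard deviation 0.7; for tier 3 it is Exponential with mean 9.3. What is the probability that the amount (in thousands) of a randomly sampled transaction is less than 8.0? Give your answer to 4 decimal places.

0.5269

Conditional on each tier, P(X < 8.0): 1: 0.00383038; 2: 0.999968; 3: 0.576929.
By total probability, P(X < 8.0) = 0.333333·0.00383038 + 0.333333·0.999968 + 0.333333·0.576929 = 0.526909.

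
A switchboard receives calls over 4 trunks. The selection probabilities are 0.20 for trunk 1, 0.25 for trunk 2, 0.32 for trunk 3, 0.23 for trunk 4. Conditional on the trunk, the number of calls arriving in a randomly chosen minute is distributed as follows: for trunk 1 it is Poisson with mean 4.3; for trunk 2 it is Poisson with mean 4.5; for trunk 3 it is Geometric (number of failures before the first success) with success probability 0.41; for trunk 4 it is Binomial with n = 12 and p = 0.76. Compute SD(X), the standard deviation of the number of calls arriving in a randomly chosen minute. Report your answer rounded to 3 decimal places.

Per component, 1: μ=4.3, E[X²]=22.79; 2: μ=4.5, E[X²]=24.75; 3: μ=1.43902, E[X²]=5.58061; 4: μ=9.12, E[X²]=85.3632.
E[X] = 0.2·4.3 + 0.25·4.5 + 0.32·1.43902 + 0.23·9.12 = 4.54309.
E[X²] = 0.2·22.79 + 0.25·24.75 + 0.32·5.58061 + 0.23·85.3632 = 32.1648.
Var(X) = E[X²] − (E[X])² = 32.1648 − 20.6396 = 11.5252.
SD(X) = √11.5252 = 3.39488.

3.395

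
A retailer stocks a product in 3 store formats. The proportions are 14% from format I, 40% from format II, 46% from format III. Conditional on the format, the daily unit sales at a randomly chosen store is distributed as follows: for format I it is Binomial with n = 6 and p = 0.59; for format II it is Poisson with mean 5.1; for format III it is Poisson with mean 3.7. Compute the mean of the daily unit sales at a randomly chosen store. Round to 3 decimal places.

4.238

Component means — I: 3.54; II: 5.1; III: 3.7.
E[X] = 0.14·3.54 + 0.4·5.1 + 0.46·3.7 = 4.2376.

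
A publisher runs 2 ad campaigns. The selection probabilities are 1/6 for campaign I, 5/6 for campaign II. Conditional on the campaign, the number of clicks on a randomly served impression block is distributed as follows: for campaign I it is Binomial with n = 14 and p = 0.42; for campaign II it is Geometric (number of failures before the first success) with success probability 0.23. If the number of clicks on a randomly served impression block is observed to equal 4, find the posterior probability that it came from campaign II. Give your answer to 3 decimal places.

Likelihoods P(X=4 | ·): I: 0.134187; II: 0.080852.
Posterior ∝ prior × likelihood. Numerator for II: 0.833333·0.080852 = 0.0673767.
Normalizing constant: 0.166667·0.134187 + 0.833333·0.080852 = 0.0897412.
P(II | observation) = 0.0673767 / 0.0897412 = 0.750789.

0.751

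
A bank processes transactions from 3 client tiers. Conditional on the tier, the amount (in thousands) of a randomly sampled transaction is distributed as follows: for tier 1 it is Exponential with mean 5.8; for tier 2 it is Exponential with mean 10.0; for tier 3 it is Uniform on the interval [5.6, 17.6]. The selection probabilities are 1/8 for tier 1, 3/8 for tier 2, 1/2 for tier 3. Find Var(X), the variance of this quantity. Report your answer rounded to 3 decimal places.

Per component, 1: μ=5.8, E[X²]=67.28; 2: μ=10, E[X²]=200; 3: μ=11.6, E[X²]=146.56.
E[X] = 0.125·5.8 + 0.375·10 + 0.5·11.6 = 10.275.
E[X²] = 0.125·67.28 + 0.375·200 + 0.5·146.56 = 156.69.
Var(X) = E[X²] − (E[X])² = 156.69 − 105.576 = 51.1144.

51.114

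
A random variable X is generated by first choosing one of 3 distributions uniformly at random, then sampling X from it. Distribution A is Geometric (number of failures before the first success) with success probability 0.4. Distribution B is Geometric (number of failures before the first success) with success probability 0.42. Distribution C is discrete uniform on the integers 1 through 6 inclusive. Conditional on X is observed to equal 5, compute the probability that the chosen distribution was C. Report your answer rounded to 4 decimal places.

Likelihoods P(X=5 | ·): A: 0.031104; B: 0.027567; C: 0.166667.
Posterior ∝ prior × likelihood. Numerator for C: 0.333333·0.166667 = 0.0555556.
Normalizing constant: 0.333333·0.031104 + 0.333333·0.027567 + 0.333333·0.166667 = 0.0751126.
P(C | observation) = 0.0555556 / 0.0751126 = 0.739631.

0.7396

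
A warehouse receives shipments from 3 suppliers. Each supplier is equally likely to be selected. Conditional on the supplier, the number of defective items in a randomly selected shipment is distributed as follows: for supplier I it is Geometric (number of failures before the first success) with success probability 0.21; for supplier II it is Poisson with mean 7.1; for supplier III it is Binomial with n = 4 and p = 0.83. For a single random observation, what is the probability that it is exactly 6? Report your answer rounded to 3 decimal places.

0.066

Conditional on each supplier, P(X = 6): I: 0.0510484; II: 0.1468; III: 0.
By total probability, P(X = 6) = 0.333333·0.0510484 + 0.333333·0.1468 + 0.333333·0 = 0.0659495.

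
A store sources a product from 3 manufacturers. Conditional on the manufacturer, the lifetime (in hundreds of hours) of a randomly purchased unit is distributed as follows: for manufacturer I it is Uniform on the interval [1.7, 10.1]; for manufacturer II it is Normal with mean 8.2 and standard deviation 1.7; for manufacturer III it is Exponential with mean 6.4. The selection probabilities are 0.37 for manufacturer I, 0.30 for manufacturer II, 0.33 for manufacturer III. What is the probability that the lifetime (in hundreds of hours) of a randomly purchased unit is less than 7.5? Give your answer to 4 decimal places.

0.5853

Conditional on each manufacturer, P(X < 7.5): I: 0.690476; II: 0.340256; III: 0.690214.
By total probability, P(X < 7.5) = 0.37·0.690476 + 0.3·0.340256 + 0.33·0.690214 = 0.585324.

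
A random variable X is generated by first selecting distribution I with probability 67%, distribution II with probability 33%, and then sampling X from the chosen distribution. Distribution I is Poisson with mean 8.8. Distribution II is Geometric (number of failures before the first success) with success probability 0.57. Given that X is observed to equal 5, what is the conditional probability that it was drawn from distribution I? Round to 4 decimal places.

Likelihoods P(X=5 | ·): I: 0.0662889; II: 0.00837948.
Posterior ∝ prior × likelihood. Numerator for I: 0.67·0.0662889 = 0.0444135.
Normalizing constant: 0.67·0.0662889 + 0.33·0.00837948 = 0.0471788.
P(I | observation) = 0.0444135 / 0.0471788 = 0.941388.

0.9414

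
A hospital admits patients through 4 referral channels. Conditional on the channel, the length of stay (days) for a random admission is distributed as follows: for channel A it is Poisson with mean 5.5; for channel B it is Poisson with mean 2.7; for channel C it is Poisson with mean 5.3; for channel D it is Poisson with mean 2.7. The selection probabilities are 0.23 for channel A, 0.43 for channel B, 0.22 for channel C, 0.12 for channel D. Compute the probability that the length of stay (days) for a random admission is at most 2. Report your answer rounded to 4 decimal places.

0.3142

Conditional on each channel, P(X ≤ 2): A: 0.0883764; B: 0.493624; C: 0.101554; D: 0.493624.
By total probability, P(X ≤ 2) = 0.23·0.0883764 + 0.43·0.493624 + 0.22·0.101554 + 0.12·0.493624 = 0.314162.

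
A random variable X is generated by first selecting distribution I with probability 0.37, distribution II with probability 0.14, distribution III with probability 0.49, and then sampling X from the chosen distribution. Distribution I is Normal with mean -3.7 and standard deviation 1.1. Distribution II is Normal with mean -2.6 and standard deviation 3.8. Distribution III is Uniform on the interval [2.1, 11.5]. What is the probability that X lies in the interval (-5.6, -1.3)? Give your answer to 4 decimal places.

0.4077

Conditional on each component, P(-5.6 < X < -1.3): I: 0.943379; II: 0.418947; III: 0.
By total probability, P(-5.6 < X < -1.3) = 0.37·0.943379 + 0.14·0.418947 + 0.49·0 = 0.407703.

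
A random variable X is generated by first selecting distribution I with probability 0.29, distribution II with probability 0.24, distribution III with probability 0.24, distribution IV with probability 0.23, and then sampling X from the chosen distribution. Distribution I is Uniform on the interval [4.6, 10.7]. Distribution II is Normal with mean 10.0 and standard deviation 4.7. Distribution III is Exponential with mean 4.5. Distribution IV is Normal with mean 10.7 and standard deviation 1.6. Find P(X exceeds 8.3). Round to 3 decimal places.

Conditional on each component, P(X > 8.3): I: 0.393443; II: 0.641213; III: 0.158113; IV: 0.933193.
By total probability, P(X > 8.3) = 0.29·0.393443 + 0.24·0.641213 + 0.24·0.158113 + 0.23·0.933193 = 0.520571.

0.521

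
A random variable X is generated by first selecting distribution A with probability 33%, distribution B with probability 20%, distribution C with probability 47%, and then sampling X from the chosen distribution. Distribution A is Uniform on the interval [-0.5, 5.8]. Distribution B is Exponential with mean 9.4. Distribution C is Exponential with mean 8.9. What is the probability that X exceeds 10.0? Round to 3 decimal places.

Conditional on each component, P(X > 10.0): A: 0; B: 0.345131; C: 0.325109.
By total probability, P(X > 10.0) = 0.33·0 + 0.2·0.345131 + 0.47·0.325109 = 0.221827.

0.222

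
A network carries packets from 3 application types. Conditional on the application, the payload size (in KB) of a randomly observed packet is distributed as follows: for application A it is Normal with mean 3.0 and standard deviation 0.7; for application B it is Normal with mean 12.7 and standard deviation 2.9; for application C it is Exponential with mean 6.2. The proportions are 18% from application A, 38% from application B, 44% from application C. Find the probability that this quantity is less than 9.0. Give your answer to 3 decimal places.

0.555

Conditional on each application, P(X < 9.0): A: 1; B: 0.101002; C: 0.765808.
By total probability, P(X < 9.0) = 0.18·1 + 0.38·0.101002 + 0.44·0.765808 = 0.555336.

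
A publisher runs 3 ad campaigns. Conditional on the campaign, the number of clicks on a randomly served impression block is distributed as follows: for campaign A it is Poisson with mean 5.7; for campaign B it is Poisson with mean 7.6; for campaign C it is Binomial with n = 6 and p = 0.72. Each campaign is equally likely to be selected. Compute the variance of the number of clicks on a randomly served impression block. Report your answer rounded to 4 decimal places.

Per component, A: μ=5.7, E[X²]=38.19; B: μ=7.6, E[X²]=65.36; C: μ=4.32, E[X²]=19.872.
E[X] = 0.333333·5.7 + 0.333333·7.6 + 0.333333·4.32 = 5.87333.
E[X²] = 0.333333·38.19 + 0.333333·65.36 + 0.333333·19.872 = 41.1407.
Var(X) = E[X²] − (E[X])² = 41.1407 − 34.496 = 6.64462.

6.6446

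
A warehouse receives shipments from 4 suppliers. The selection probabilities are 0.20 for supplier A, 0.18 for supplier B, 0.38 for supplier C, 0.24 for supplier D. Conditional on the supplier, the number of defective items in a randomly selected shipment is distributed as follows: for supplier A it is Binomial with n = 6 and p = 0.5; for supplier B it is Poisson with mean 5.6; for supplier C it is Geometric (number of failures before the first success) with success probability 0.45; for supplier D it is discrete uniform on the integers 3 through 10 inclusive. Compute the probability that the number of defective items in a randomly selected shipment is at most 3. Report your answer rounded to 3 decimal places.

Conditional on each supplier, P(X ≤ 3): A: 0.65625; B: 0.190622; C: 0.908494; D: 0.125.
By total probability, P(X ≤ 3) = 0.2·0.65625 + 0.18·0.190622 + 0.38·0.908494 + 0.24·0.125 = 0.54079.

0.541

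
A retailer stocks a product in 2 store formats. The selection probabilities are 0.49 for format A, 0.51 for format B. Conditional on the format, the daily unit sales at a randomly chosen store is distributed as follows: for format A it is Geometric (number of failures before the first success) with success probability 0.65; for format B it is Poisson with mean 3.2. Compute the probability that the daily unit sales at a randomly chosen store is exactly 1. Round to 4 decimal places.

Conditional on each format, P(X = 1): A: 0.2275; B: 0.130439.
By total probability, P(X = 1) = 0.49·0.2275 + 0.51·0.130439 = 0.177999.

0.1780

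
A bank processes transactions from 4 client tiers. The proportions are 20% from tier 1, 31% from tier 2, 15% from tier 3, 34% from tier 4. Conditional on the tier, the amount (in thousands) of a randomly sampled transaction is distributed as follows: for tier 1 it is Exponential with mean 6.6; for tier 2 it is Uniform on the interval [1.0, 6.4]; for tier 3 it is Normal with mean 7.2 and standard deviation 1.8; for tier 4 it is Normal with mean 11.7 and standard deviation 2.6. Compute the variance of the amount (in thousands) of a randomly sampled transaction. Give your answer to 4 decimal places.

Per component, 1: μ=6.6, E[X²]=87.12; 2: μ=3.7, E[X²]=16.12; 3: μ=7.2, E[X²]=55.08; 4: μ=11.7, E[X²]=143.65.
E[X] = 0.2·6.6 + 0.31·3.7 + 0.15·7.2 + 0.34·11.7 = 7.525.
E[X²] = 0.2·87.12 + 0.31·16.12 + 0.15·55.08 + 0.34·143.65 = 79.5242.
Var(X) = E[X²] − (E[X])² = 79.5242 − 56.6256 = 22.8986.

22.8986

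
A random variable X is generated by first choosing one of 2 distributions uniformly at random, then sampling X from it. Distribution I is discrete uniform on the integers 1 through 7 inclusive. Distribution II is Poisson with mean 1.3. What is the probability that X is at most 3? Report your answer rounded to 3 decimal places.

Conditional on each component, P(X ≤ 3): I: 0.428571; II: 0.956905.
By total probability, P(X ≤ 3) = 0.5·0.428571 + 0.5·0.956905 = 0.692738.

0.693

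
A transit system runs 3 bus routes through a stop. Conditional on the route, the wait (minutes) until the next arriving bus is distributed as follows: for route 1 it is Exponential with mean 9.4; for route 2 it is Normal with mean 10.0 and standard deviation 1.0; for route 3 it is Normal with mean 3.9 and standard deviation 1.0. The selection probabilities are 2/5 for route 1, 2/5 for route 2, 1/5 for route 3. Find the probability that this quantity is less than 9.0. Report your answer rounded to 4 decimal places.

0.5099

Conditional on each route, P(X < 9.0): 1: 0.616128; 2: 0.158655; 3: 1.
By total probability, P(X < 9.0) = 0.4·0.616128 + 0.4·0.158655 + 0.2·1 = 0.509913.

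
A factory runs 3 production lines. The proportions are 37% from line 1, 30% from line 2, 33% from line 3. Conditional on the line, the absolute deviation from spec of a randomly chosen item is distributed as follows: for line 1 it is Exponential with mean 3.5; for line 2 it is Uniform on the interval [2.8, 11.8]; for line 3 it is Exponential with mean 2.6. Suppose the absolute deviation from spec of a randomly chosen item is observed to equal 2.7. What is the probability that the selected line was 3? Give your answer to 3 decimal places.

Likelihoods f(2.7 | ·): 1: 0.132101; 2: 0; 3: 0.136153.
Posterior ∝ prior × likelihood. Numerator for 3: 0.33·0.136153 = 0.0449306.
Normalizing constant: 0.37·0.132101 + 0.3·0 + 0.33·0.136153 = 0.0938078.
P(3 | observation) = 0.0449306 / 0.0938078 = 0.478964.

0.479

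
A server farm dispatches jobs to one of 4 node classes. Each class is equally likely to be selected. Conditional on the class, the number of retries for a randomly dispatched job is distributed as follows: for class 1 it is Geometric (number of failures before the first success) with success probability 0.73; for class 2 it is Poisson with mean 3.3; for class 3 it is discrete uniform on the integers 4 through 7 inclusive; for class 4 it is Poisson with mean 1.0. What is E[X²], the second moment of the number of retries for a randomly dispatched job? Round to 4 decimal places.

For each component E[X²] = Var + (mean)², giving 1: 0.64346; 2: 14.19; 3: 31.5; 4: 2.
Overall E[X²] = 0.25·0.64346 + 0.25·14.19 + 0.25·31.5 + 0.25·2 = 12.0834.

12.0834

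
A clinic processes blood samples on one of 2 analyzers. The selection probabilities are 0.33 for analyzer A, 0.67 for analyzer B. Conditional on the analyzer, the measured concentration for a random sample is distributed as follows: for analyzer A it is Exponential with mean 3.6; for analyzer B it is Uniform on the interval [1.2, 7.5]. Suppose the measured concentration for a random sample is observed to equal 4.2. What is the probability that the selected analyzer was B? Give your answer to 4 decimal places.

Likelihoods f(4.2 | ·): A: 0.0865009; B: 0.15873.
Posterior ∝ prior × likelihood. Numerator for B: 0.67·0.15873 = 0.106349.
Normalizing constant: 0.33·0.0865009 + 0.67·0.15873 = 0.134895.
P(B | observation) = 0.106349 / 0.134895 = 0.788388.

0.7884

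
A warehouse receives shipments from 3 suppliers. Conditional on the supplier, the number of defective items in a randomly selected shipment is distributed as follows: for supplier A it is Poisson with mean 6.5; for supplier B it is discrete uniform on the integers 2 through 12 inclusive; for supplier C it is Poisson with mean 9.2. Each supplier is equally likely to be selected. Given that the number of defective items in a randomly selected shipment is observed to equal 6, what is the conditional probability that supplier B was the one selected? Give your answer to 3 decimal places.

0.273

Likelihoods P(X=6 | ·): A: 0.157483; B: 0.0909091; C: 0.0850913.
Posterior ∝ prior × likelihood. Numerator for B: 0.333333·0.0909091 = 0.030303.
Normalizing constant: 0.333333·0.157483 + 0.333333·0.0909091 + 0.333333·0.0850913 = 0.111161.
P(B | observation) = 0.030303 / 0.111161 = 0.272605.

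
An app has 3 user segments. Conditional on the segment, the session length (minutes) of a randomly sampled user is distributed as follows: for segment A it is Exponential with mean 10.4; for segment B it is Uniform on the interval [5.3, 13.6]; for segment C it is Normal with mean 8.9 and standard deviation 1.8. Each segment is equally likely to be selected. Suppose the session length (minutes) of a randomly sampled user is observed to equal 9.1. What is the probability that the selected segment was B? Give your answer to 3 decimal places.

0.316

Likelihoods f(9.1 | ·): A: 0.0400829; B: 0.120482; C: 0.220271.
Posterior ∝ prior × likelihood. Numerator for B: 0.333333·0.120482 = 0.0401606.
Normalizing constant: 0.333333·0.0400829 + 0.333333·0.120482 + 0.333333·0.220271 = 0.126945.
P(B | observation) = 0.0401606 / 0.126945 = 0.316362.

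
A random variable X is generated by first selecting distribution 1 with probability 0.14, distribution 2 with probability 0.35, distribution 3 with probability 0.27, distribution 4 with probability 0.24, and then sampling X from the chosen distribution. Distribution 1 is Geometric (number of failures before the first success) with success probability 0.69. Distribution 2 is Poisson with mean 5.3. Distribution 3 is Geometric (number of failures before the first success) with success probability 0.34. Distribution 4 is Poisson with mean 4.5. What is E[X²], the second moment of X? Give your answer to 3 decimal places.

For each component E[X²] = Var + (mean)², giving 1: 0.852972; 2: 33.39; 3: 9.47751; 4: 24.75.
Overall E[X²] = 0.14·0.852972 + 0.35·33.39 + 0.27·9.47751 + 0.24·24.75 = 20.3048.

20.305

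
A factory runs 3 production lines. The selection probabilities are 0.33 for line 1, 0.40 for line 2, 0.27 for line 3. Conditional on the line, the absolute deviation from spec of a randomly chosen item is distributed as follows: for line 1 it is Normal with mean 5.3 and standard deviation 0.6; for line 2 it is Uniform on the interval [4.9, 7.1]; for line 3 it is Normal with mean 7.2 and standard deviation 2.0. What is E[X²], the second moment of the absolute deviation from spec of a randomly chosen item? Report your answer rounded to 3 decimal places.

For each component E[X²] = Var + (mean)², giving 1: 28.45; 2: 36.4033; 3: 55.84.
Overall E[X²] = 0.33·28.45 + 0.4·36.4033 + 0.27·55.84 = 39.0266.

39.027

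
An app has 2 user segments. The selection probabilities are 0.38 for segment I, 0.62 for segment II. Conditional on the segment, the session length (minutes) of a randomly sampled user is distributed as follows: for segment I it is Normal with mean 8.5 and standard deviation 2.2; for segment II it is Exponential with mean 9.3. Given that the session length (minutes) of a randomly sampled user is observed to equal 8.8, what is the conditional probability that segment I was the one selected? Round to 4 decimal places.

0.7251

Likelihoods f(8.8 | ·): I: 0.179659; II: 0.0417419.
Posterior ∝ prior × likelihood. Numerator for I: 0.38·0.179659 = 0.0682705.
Normalizing constant: 0.38·0.179659 + 0.62·0.0417419 = 0.0941505.
P(I | observation) = 0.0682705 / 0.0941505 = 0.725121.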